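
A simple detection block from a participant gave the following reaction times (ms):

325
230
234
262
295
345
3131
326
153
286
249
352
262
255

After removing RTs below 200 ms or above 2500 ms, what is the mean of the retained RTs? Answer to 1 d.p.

285.1 ms

Excluded: 153, 3131
Retained (n=12): Σ = 3421
Mean = 3421/12 = 285.0833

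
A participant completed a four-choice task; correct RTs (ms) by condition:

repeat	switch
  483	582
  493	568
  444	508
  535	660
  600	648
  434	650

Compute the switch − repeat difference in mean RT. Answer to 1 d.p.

M(repeat) = 2989/6 = 498.167
M(switch) = 3616/6 = 602.667
Difference = 602.667 − 498.167 = 104.500 ms

104.5 ms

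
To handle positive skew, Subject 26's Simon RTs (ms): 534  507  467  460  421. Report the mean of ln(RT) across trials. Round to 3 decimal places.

ln(RT): 6.2804, 6.2285, 6.1463, 6.1312, 6.0426
Σ ln(RT) = 30.8291
Mean = 30.8291/5 = 6.16582

6.166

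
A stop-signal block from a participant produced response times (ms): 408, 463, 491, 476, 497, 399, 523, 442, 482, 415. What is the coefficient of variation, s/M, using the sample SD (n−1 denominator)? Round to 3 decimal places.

n = 10, Σ = 4596, M = 459.6000
Σ(x−M)² = 15820.400; s = √(15820.400/9) = 41.9264
CV = 41.9264 / 459.6000 = 0.09122

0.091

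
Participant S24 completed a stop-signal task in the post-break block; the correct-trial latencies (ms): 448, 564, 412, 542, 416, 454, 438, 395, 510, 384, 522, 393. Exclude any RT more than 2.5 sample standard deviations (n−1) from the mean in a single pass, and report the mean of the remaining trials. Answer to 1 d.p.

456.5 ms

n = 12, ΣRT = 5478, M = 456.500
Σ(x−M)² = 43131.00; s = √(43131.00/11) = 62.618
Cutoffs: 456.500 ± 2.5·62.618 → [300.0, 613.0]
No RTs fall outside the cutoffs; all 12 retained. Mean = 5478/12 = 456.500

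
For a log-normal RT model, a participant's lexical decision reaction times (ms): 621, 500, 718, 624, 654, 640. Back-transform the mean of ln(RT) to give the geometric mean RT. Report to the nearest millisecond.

623 ms

ln(RT): 6.4313, 6.2146, 6.5765, 6.4362, 6.4831, 6.4615
Mean ln(RT) = 38.6031/6 = 6.43386
Geometric mean = exp(6.43386) = 622.57 ms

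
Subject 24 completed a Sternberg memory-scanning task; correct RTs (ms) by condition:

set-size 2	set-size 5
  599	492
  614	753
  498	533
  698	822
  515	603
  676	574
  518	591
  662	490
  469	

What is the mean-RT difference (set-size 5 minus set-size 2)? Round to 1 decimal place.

M(set-size 2) = 5249/9 = 583.222
M(set-size 5) = 4858/8 = 607.250
Difference = 607.250 − 583.222 = 24.028 ms

24.0 ms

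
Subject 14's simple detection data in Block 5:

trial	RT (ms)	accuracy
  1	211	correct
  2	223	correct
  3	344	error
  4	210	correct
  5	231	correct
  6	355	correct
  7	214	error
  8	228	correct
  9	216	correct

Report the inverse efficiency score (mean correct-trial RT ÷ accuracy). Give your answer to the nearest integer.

Correct trials (n=7): 211, 223, 210, 231, 355, 228, 216
Mean correct RT = 1674/7 = 239.1429 ms
Proportion correct = 7/9
IES = 239.1429 / (7/9) = 307.469 ms

307 ms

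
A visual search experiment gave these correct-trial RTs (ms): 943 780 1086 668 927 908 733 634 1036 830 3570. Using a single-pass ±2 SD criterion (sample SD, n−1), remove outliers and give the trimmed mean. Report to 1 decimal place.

854.5 ms

n = 11, ΣRT = 12115, M = 1101.364
Σ(x−M)² = 6910382.55; s = √(6910382.55/10) = 831.287
Cutoffs: 1101.364 ± 2·831.287 → [-561.2, 2763.9]
Outside: 3570 → excluded.
Retained (n=10): Σ = 8545, mean = 8545/10 = 854.500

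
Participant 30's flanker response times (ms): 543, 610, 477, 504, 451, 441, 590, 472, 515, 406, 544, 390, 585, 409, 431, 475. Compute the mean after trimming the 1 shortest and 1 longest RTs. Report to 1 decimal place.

Sorted: 390, 406, 409, 431, 441, 451, 472, 475, 477, 504, 515, 543, 544, 585, 590, 610
Drop lowest 1 (390) and highest 1 (610)
Remaining (n=14): Σ = 6843, mean = 6843/14 = 488.786

488.8 ms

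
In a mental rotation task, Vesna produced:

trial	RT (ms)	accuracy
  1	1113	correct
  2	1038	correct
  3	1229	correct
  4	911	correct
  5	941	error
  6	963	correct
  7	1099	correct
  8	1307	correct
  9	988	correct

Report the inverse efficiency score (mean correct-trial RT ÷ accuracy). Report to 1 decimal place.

1216.1 ms

Correct trials (n=8): 1113, 1038, 1229, 911, 963, 1099, 1307, 988
Mean correct RT = 8648/8 = 1081.0000 ms
Proportion correct = 8/9
IES = 1081.0000 / (8/9) = 1216.125 ms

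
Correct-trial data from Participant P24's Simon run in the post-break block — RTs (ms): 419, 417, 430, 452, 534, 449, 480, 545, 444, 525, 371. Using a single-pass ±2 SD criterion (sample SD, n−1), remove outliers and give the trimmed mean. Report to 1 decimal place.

n = 11, ΣRT = 5066, M = 460.545
Σ(x−M)² = 30114.73; s = √(30114.73/10) = 54.877
Cutoffs: 460.545 ± 2·54.877 → [350.8, 570.3]
No RTs fall outside the cutoffs; all 11 retained. Mean = 5066/11 = 460.545

460.5 ms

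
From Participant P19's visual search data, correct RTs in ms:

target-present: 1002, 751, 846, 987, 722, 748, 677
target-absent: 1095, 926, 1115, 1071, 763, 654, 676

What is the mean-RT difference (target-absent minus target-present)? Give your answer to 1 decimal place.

M(target-present) = 5733/7 = 819.000
M(target-absent) = 6300/7 = 900.000
Difference = 900.000 − 819.000 = 81.000 ms

81.0 ms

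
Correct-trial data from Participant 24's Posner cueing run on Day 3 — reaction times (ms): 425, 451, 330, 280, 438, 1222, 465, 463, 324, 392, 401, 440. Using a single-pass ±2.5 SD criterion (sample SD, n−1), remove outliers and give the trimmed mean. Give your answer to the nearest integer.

n = 12, ΣRT = 5631, M = 469.250
Σ(x−M)² = 657742.25; s = √(657742.25/11) = 244.530
Cutoffs: 469.250 ± 2.5·244.530 → [-142.1, 1080.6]
Outside: 1222 → excluded.
Retained (n=11): Σ = 4409, mean = 4409/11 = 400.818

401 ms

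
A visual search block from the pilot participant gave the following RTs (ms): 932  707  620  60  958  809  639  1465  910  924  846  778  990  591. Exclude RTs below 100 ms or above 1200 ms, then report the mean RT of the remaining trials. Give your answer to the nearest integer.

809 ms

Excluded: 60, 1465
Retained (n=12): Σ = 9704
Mean = 9704/12 = 808.6667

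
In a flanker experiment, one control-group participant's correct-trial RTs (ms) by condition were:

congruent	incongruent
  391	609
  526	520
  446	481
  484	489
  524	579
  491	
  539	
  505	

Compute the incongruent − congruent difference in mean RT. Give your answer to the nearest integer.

47 ms

M(congruent) = 3906/8 = 488.250
M(incongruent) = 2678/5 = 535.600
Difference = 535.600 − 488.250 = 47.350 ms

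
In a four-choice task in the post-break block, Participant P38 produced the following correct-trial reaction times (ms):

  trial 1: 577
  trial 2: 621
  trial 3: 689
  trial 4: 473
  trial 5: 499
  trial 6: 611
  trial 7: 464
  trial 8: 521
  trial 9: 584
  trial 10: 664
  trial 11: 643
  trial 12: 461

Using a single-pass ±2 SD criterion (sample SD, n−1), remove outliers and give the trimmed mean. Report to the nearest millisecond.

567 ms

n = 12, ΣRT = 6807, M = 567.250
Σ(x−M)² = 72730.25; s = √(72730.25/11) = 81.313
Cutoffs: 567.250 ± 2·81.313 → [404.6, 729.9]
No RTs fall outside the cutoffs; all 12 retained. Mean = 6807/12 = 567.250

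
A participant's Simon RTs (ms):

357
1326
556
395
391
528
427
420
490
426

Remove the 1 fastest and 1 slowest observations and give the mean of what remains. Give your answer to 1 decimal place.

454.1 ms

Sorted: 357, 391, 395, 420, 426, 427, 490, 528, 556, 1326
Drop lowest 1 (357) and highest 1 (1326)
Remaining (n=8): Σ = 3633, mean = 3633/8 = 454.125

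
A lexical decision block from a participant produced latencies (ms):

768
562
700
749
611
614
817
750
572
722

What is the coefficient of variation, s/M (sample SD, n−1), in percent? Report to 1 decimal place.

n = 10, Σ = 6865, M = 686.5000
Σ(x−M)² = 72620.500; s = √(72620.500/9) = 89.8273
CV = 89.8273 / 686.5000 = 0.13085 = 13.085%

13.1%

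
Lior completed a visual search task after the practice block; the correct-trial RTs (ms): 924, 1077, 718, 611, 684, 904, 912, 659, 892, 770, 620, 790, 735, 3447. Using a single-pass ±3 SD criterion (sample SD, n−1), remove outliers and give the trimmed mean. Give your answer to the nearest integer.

n = 14, ΣRT = 13743, M = 981.643
Σ(x−M)² = 6782027.21; s = √(6782027.21/13) = 722.284
Cutoffs: 981.643 ± 3·722.284 → [-1185.2, 3148.5]
Outside: 3447 → excluded.
Retained (n=13): Σ = 10296, mean = 10296/13 = 792.000

792 ms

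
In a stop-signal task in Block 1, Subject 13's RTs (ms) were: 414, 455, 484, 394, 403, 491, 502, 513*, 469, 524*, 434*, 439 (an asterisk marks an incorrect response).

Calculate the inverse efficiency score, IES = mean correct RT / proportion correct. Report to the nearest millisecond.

Correct trials (n=9): 414, 455, 484, 394, 403, 491, 502, 469, 439
Mean correct RT = 4051/9 = 450.1111 ms
Proportion correct = 9/12
IES = 450.1111 / (9/12) = 600.148 ms

600 ms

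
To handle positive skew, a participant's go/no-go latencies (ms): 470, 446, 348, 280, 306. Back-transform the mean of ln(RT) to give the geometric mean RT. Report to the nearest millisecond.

ln(RT): 6.1527, 6.1003, 5.8522, 5.6348, 5.7236
Mean ln(RT) = 29.4636/5 = 5.89273
Geometric mean = exp(5.89273) = 362.39 ms

362 ms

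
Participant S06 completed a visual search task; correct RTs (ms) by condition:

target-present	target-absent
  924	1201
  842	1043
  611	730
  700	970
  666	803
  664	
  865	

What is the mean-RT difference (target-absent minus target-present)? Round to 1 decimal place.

M(target-present) = 5272/7 = 753.143
M(target-absent) = 4747/5 = 949.400
Difference = 949.400 − 753.143 = 196.257 ms

196.3 ms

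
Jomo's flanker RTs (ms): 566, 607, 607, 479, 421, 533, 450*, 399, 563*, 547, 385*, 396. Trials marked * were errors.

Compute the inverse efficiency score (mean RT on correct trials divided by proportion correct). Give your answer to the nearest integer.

Correct trials (n=9): 566, 607, 607, 479, 421, 533, 399, 547, 396
Mean correct RT = 4555/9 = 506.1111 ms
Proportion correct = 9/12
IES = 506.1111 / (9/12) = 674.815 ms

675 ms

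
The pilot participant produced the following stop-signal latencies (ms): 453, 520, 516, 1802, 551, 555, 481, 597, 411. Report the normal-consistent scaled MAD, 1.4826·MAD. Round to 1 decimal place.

57.8 ms

Sorted: 411, 453, 481, 516, 520, 551, 555, 597, 1802 → median = 520
|x − 520| sorted: 0, 4, 31, 35, 39, 67, 77, 109, 1282 → MAD = 39
Robust SD ≈ 1.4826 × 39 = 57.821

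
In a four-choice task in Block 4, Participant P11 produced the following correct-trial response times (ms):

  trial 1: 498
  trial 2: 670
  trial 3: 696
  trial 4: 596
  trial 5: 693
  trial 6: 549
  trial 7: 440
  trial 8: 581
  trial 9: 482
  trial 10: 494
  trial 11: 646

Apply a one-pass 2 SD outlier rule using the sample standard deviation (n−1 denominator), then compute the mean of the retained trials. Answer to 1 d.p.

n = 11, ΣRT = 6345, M = 576.818
Σ(x−M)² = 83111.64; s = √(83111.64/10) = 91.166
Cutoffs: 576.818 ± 2·91.166 → [394.5, 759.1]
No RTs fall outside the cutoffs; all 11 retained. Mean = 6345/11 = 576.818

576.8 ms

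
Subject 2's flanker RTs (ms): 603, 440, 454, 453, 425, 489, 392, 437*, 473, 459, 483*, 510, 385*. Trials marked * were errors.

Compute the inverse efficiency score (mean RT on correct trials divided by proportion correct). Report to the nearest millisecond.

Correct trials (n=10): 603, 440, 454, 453, 425, 489, 392, 473, 459, 510
Mean correct RT = 4698/10 = 469.8000 ms
Proportion correct = 10/13
IES = 469.8000 / (10/13) = 610.740 ms

611 ms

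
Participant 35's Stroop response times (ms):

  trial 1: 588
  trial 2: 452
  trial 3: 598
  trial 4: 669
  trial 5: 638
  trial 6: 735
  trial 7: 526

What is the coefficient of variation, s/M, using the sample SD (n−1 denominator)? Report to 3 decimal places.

n = 7, Σ = 4206, M = 600.8571
Σ(x−M)² = 51952.857; s = √(51952.857/6) = 93.0527
CV = 93.0527 / 600.8571 = 0.15487

0.155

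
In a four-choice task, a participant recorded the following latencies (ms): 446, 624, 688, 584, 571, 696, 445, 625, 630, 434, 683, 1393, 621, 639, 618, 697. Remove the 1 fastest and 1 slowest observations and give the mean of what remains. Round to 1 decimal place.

Sorted: 434, 445, 446, 571, 584, 618, 621, 624, 625, 630, 639, 683, 688, 696, 697, 1393
Drop lowest 1 (434) and highest 1 (1393)
Remaining (n=14): Σ = 8567, mean = 8567/14 = 611.929

611.9 ms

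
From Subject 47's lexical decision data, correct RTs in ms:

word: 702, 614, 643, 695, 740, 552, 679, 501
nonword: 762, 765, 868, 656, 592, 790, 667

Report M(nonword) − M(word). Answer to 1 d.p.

M(word) = 5126/8 = 640.750
M(nonword) = 5100/7 = 728.571
Difference = 728.571 − 640.750 = 87.821 ms

87.8 ms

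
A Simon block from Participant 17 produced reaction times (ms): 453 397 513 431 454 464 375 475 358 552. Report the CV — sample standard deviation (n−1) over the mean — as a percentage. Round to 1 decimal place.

13.4%

n = 10, Σ = 4472, M = 447.2000
Σ(x−M)² = 32399.600; s = √(32399.600/9) = 59.9996
CV = 59.9996 / 447.2000 = 0.13417 = 13.417%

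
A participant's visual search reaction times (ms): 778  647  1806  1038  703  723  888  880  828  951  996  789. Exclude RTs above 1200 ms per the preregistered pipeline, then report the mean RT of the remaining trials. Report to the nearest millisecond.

838 ms

Excluded: 1806
Retained (n=11): Σ = 9221
Mean = 9221/11 = 838.2727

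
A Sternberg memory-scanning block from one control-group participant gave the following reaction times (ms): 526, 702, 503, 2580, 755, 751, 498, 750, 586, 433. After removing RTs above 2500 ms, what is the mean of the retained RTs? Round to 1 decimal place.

Excluded: 2580
Retained (n=9): Σ = 5504
Mean = 5504/9 = 611.5556

611.6 ms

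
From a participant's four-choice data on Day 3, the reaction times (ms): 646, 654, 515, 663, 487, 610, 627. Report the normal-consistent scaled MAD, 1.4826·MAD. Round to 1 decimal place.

40.0 ms

Sorted: 487, 515, 610, 627, 646, 654, 663 → median = 627
|x − 627| sorted: 0, 17, 19, 27, 36, 112, 140 → MAD = 27
Robust SD ≈ 1.4826 × 27 = 40.030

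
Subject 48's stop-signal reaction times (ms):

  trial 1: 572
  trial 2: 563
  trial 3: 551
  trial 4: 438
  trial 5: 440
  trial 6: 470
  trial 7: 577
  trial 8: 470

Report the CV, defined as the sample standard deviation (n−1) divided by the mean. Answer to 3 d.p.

0.120

n = 8, Σ = 4081, M = 510.1250
Σ(x−M)² = 26106.875; s = √(26106.875/7) = 61.0701
CV = 61.0701 / 510.1250 = 0.11972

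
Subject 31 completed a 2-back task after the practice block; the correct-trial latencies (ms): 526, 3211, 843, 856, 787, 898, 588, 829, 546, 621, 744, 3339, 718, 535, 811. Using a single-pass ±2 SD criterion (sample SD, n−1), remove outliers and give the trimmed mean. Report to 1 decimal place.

n = 15, ΣRT = 15852, M = 1056.800
Σ(x−M)² = 11582630.40; s = √(11582630.40/14) = 909.577
Cutoffs: 1056.800 ± 2·909.577 → [-762.4, 2876.0]
Outside: 3211, 3339 → excluded.
Retained (n=13): Σ = 9302, mean = 9302/13 = 715.538

715.5 ms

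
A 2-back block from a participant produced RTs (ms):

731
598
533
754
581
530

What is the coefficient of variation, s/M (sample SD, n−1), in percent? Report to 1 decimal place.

n = 6, Σ = 3727, M = 621.1667
Σ(x−M)² = 47942.833; s = √(47942.833/5) = 97.9212
CV = 97.9212 / 621.1667 = 0.15764 = 15.764%

15.8%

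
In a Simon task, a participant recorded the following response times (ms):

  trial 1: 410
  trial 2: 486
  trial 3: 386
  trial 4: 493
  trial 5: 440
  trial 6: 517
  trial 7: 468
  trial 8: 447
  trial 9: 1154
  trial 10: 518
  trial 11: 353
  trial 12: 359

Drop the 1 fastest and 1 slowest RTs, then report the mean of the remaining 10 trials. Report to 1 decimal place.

Sorted: 353, 359, 386, 410, 440, 447, 468, 486, 493, 517, 518, 1154
Drop lowest 1 (353) and highest 1 (1154)
Remaining (n=10): Σ = 4524, mean = 4524/10 = 452.400

452.4 ms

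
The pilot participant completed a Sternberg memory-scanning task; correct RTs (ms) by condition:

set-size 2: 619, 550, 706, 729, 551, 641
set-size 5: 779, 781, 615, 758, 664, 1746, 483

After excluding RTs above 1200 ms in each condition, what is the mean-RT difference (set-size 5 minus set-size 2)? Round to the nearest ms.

47 ms

set-size 5: exclude 1746
M(set-size 2) = 3796/6 = 632.667
M(set-size 5) = 4080/6 = 680.000
Difference = 680.000 − 632.667 = 47.333 ms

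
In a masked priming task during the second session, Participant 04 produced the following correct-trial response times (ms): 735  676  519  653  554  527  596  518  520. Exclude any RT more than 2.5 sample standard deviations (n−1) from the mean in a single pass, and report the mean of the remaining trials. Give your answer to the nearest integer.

n = 9, ΣRT = 5298, M = 588.667
Σ(x−M)² = 52800.00; s = √(52800.00/8) = 81.240
Cutoffs: 588.667 ± 2.5·81.240 → [385.6, 791.8]
No RTs fall outside the cutoffs; all 9 retained. Mean = 5298/9 = 588.667

589 ms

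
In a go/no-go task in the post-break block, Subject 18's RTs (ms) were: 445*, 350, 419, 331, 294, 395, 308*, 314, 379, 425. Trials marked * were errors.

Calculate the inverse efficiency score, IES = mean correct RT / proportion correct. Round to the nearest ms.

454 ms

Correct trials (n=8): 350, 419, 331, 294, 395, 314, 379, 425
Mean correct RT = 2907/8 = 363.3750 ms
Proportion correct = 8/10
IES = 363.3750 / (8/10) = 454.219 ms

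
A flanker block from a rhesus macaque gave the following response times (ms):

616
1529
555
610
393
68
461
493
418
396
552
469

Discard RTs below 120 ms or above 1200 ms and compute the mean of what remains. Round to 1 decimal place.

496.3 ms

Excluded: 68, 1529
Retained (n=10): Σ = 4963
Mean = 4963/10 = 496.3000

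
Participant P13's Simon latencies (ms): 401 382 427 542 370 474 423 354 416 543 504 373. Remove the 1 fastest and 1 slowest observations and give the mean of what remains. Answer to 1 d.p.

Sorted: 354, 370, 373, 382, 401, 416, 423, 427, 474, 504, 542, 543
Drop lowest 1 (354) and highest 1 (543)
Remaining (n=10): Σ = 4312, mean = 4312/10 = 431.200

431.2 ms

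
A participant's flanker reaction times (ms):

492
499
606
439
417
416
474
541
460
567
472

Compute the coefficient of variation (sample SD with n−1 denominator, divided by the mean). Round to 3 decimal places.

n = 11, Σ = 5383, M = 489.3636
Σ(x−M)² = 36952.545; s = √(36952.545/10) = 60.7886
CV = 60.7886 / 489.3636 = 0.12422

0.124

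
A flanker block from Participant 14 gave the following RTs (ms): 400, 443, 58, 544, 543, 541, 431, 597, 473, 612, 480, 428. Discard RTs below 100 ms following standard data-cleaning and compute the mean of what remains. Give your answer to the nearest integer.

Excluded: 58
Retained (n=11): Σ = 5492
Mean = 5492/11 = 499.2727

499 ms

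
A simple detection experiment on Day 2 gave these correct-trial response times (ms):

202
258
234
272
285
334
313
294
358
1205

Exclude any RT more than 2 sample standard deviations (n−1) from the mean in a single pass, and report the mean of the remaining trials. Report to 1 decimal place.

283.3 ms

n = 10, ΣRT = 3755, M = 375.500
Σ(x−M)² = 783480.50; s = √(783480.50/9) = 295.048
Cutoffs: 375.500 ± 2·295.048 → [-214.6, 965.6]
Outside: 1205 → excluded.
Retained (n=9): Σ = 2550, mean = 2550/9 = 283.333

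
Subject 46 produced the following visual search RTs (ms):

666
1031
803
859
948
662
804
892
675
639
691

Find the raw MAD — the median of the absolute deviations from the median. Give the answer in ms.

128 ms

Sorted: 639, 662, 666, 675, 691, 803, 804, 859, 892, 948, 1031 → median = 803
|x − 803|: 137, 228, 0, 56, 145, 141, 1, 89, 128, 164, 112
Sorted deviations: 0, 1, 56, 89, 112, 128, 137, 141, 145, 164, 228 → MAD = 128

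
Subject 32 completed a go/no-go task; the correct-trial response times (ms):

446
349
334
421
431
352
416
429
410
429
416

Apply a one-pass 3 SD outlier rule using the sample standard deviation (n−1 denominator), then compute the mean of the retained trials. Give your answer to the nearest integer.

n = 11, ΣRT = 4433, M = 403.000
Σ(x−M)² = 14974.00; s = √(14974.00/10) = 38.696
Cutoffs: 403.000 ± 3·38.696 → [286.9, 519.1]
No RTs fall outside the cutoffs; all 11 retained. Mean = 4433/11 = 403.000

403 ms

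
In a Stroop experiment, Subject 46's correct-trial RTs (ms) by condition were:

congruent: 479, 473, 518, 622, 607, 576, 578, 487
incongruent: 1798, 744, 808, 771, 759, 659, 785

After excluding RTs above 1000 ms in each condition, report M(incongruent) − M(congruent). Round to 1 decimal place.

211.8 ms

incongruent: exclude 1798
M(congruent) = 4340/8 = 542.500
M(incongruent) = 4526/6 = 754.333
Difference = 754.333 − 542.500 = 211.833 ms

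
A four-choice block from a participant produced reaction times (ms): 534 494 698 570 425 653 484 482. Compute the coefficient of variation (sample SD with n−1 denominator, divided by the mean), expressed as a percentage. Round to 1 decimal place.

17.1%

n = 8, Σ = 4340, M = 542.5000
Σ(x−M)² = 60460.000; s = √(60460.000/7) = 92.9362
CV = 92.9362 / 542.5000 = 0.17131 = 17.131%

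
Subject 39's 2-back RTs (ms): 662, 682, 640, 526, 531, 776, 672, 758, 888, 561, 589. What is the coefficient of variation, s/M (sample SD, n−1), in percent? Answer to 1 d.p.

n = 11, Σ = 7285, M = 662.2727
Σ(x−M)² = 125458.182; s = √(125458.182/10) = 112.0081
CV = 112.0081 / 662.2727 = 0.16913 = 16.913%

16.9%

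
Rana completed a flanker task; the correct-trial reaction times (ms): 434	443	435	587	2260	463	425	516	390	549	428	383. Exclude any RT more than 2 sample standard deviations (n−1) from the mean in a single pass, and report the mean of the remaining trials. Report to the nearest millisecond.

459 ms

n = 12, ΣRT = 7313, M = 609.417
Σ(x−M)² = 3013958.92; s = √(3013958.92/11) = 523.447
Cutoffs: 609.417 ± 2·523.447 → [-437.5, 1656.3]
Outside: 2260 → excluded.
Retained (n=11): Σ = 5053, mean = 5053/11 = 459.364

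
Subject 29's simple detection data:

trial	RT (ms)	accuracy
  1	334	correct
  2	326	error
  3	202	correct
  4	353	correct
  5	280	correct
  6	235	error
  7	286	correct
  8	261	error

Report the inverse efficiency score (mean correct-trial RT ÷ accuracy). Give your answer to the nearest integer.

Correct trials (n=5): 334, 202, 353, 280, 286
Mean correct RT = 1455/5 = 291.0000 ms
Proportion correct = 5/8
IES = 291.0000 / (5/8) = 465.600 ms

466 ms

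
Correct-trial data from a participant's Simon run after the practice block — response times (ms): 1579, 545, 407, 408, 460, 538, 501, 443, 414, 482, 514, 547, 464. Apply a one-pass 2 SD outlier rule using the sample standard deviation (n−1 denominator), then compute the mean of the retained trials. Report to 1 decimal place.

476.9 ms

n = 13, ΣRT = 7302, M = 561.692
Σ(x−M)² = 1151616.77; s = √(1151616.77/12) = 309.787
Cutoffs: 561.692 ± 2·309.787 → [-57.9, 1181.3]
Outside: 1579 → excluded.
Retained (n=12): Σ = 5723, mean = 5723/12 = 476.917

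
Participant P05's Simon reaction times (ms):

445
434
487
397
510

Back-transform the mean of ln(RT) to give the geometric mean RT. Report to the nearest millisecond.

453 ms

ln(RT): 6.0981, 6.0730, 6.1883, 5.9839, 6.2344
Mean ln(RT) = 30.5777/5 = 6.11555
Geometric mean = exp(6.11555) = 452.84 ms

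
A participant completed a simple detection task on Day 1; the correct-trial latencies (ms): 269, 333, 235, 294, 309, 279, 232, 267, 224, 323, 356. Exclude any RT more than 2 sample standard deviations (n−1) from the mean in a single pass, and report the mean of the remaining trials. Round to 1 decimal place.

n = 11, ΣRT = 3121, M = 283.727
Σ(x−M)² = 19074.18; s = √(19074.18/10) = 43.674
Cutoffs: 283.727 ± 2·43.674 → [196.4, 371.1]
No RTs fall outside the cutoffs; all 11 retained. Mean = 3121/11 = 283.727

283.7 ms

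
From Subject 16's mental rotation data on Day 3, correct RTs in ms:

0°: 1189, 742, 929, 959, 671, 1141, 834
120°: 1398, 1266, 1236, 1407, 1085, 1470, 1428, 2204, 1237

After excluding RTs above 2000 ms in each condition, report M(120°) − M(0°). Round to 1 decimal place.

392.3 ms

120°: exclude 2204
M(0°) = 6465/7 = 923.571
M(120°) = 10527/8 = 1315.875
Difference = 1315.875 − 923.571 = 392.304 ms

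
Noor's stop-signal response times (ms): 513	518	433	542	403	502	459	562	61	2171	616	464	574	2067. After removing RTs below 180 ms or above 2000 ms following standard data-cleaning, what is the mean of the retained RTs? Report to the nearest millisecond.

Excluded: 61, 2067, 2171
Retained (n=11): Σ = 5586
Mean = 5586/11 = 507.8182

508 ms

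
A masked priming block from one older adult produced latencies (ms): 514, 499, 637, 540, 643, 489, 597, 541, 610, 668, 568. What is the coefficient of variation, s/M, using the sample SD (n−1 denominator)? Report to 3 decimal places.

n = 11, Σ = 6306, M = 573.2727
Σ(x−M)² = 38116.182; s = √(38116.182/10) = 61.7383
CV = 61.7383 / 573.2727 = 0.10769

0.108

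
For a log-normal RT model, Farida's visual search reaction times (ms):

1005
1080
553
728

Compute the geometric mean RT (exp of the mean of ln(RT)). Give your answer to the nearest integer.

813 ms

ln(RT): 6.9127, 6.9847, 6.3154, 6.5903
Mean ln(RT) = 26.8031/4 = 6.70078
Geometric mean = exp(6.70078) = 813.04 ms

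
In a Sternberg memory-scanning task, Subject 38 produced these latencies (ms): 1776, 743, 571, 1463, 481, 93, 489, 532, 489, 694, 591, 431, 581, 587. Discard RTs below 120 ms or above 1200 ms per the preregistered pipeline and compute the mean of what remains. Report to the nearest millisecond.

Excluded: 93, 1463, 1776
Retained (n=11): Σ = 6189
Mean = 6189/11 = 562.6364

563 ms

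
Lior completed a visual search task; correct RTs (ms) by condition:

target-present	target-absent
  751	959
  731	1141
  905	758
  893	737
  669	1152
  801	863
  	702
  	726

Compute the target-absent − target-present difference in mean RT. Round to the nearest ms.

88 ms

M(target-present) = 4750/6 = 791.667
M(target-absent) = 7038/8 = 879.750
Difference = 879.750 − 791.667 = 88.083 ms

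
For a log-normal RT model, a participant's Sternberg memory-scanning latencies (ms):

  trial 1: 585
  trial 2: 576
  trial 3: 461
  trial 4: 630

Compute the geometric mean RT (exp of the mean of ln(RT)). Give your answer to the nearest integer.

ln(RT): 6.3716, 6.3561, 6.1334, 6.4457
Mean ln(RT) = 25.3068/4 = 6.32671
Geometric mean = exp(6.32671) = 559.31 ms

559 ms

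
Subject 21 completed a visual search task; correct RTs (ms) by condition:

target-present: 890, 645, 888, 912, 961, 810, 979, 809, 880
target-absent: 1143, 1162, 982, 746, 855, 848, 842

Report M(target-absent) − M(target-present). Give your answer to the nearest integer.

M(target-present) = 7774/9 = 863.778
M(target-absent) = 6578/7 = 939.714
Difference = 939.714 − 863.778 = 75.937 ms

76 ms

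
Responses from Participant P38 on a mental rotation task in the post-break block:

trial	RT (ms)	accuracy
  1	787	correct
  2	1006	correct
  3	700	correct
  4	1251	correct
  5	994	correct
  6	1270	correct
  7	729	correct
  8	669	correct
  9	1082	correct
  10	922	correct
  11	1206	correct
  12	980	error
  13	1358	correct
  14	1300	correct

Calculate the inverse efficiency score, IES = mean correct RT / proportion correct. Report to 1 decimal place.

Correct trials (n=13): 787, 1006, 700, 1251, 994, 1270, 729, 669, 1082, 922, 1206, 1358, 1300
Mean correct RT = 13274/13 = 1021.0769 ms
Proportion correct = 13/14
IES = 1021.0769 / (13/14) = 1099.621 ms

1099.6 ms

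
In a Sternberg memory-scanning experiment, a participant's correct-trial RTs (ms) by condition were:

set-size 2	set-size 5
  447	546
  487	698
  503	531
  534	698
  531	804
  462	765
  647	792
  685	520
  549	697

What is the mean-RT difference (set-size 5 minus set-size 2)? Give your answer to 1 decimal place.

134.0 ms

M(set-size 2) = 4845/9 = 538.333
M(set-size 5) = 6051/9 = 672.333
Difference = 672.333 − 538.333 = 134.000 ms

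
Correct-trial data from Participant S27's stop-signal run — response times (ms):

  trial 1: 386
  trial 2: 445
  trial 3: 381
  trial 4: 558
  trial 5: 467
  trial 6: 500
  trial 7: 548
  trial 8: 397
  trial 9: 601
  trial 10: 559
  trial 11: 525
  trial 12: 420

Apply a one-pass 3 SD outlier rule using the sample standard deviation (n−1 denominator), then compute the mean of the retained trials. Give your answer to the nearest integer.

n = 12, ΣRT = 5787, M = 482.250
Σ(x−M)² = 64474.25; s = √(64474.25/11) = 76.559
Cutoffs: 482.250 ± 3·76.559 → [252.6, 711.9]
No RTs fall outside the cutoffs; all 12 retained. Mean = 5787/12 = 482.250

482 ms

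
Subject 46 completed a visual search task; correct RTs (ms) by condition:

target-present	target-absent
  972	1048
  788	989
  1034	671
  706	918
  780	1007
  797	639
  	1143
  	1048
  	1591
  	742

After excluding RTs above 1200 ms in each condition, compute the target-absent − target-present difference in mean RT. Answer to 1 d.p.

65.5 ms

target-absent: exclude 1591
M(target-present) = 5077/6 = 846.167
M(target-absent) = 8205/9 = 911.667
Difference = 911.667 − 846.167 = 65.500 ms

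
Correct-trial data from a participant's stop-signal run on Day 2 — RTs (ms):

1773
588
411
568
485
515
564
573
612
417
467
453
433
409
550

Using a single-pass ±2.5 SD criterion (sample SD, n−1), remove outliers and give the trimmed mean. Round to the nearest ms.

503 ms

n = 15, ΣRT = 8818, M = 587.867
Σ(x−M)² = 1572885.73; s = √(1572885.73/14) = 335.185
Cutoffs: 587.867 ± 2.5·335.185 → [-250.1, 1425.8]
Outside: 1773 → excluded.
Retained (n=14): Σ = 7045, mean = 7045/14 = 503.214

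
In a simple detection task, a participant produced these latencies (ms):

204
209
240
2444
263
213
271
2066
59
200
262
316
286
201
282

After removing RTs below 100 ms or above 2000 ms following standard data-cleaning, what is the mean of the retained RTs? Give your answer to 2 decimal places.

245.58 ms

Excluded: 59, 2066, 2444
Retained (n=12): Σ = 2947
Mean = 2947/12 = 245.5833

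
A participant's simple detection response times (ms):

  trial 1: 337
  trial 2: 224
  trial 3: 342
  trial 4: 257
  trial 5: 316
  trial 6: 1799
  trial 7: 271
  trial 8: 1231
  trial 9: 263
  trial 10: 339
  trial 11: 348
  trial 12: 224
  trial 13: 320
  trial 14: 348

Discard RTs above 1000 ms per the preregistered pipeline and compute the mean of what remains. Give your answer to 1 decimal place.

Excluded: 1231, 1799
Retained (n=12): Σ = 3589
Mean = 3589/12 = 299.0833

299.1 ms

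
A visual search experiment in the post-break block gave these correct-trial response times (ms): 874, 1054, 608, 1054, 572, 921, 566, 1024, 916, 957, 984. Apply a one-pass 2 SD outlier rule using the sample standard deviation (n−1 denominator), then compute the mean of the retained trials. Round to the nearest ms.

866 ms

n = 11, ΣRT = 9530, M = 866.364
Σ(x−M)² = 366444.55; s = √(366444.55/10) = 191.427
Cutoffs: 866.364 ± 2·191.427 → [483.5, 1249.2]
No RTs fall outside the cutoffs; all 11 retained. Mean = 9530/11 = 866.364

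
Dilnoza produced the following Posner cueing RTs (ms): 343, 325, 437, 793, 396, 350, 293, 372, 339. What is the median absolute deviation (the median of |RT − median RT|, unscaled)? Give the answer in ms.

25 ms

Sorted: 293, 325, 339, 343, 350, 372, 396, 437, 793 → median = 350
|x − 350|: 7, 25, 87, 443, 46, 0, 57, 22, 11
Sorted deviations: 0, 7, 11, 22, 25, 46, 57, 87, 443 → MAD = 25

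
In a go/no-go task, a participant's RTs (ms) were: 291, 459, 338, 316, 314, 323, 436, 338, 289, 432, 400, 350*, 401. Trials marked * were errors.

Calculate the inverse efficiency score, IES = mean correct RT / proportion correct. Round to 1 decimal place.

Correct trials (n=12): 291, 459, 338, 316, 314, 323, 436, 338, 289, 432, 400, 401
Mean correct RT = 4337/12 = 361.4167 ms
Proportion correct = 12/13
IES = 361.4167 / (12/13) = 391.535 ms

391.5 ms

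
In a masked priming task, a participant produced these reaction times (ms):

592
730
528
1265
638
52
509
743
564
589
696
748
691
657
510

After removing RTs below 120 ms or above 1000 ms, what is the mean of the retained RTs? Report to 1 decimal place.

630.4 ms

Excluded: 52, 1265
Retained (n=13): Σ = 8195
Mean = 8195/13 = 630.3846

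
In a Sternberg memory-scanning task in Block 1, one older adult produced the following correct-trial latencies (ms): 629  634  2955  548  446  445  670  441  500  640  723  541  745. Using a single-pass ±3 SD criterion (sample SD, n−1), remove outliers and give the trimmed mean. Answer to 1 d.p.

580.2 ms

n = 13, ΣRT = 9917, M = 762.846
Σ(x−M)² = 5335137.69; s = √(5335137.69/12) = 666.779
Cutoffs: 762.846 ± 3·666.779 → [-1237.5, 2763.2]
Outside: 2955 → excluded.
Retained (n=12): Σ = 6962, mean = 6962/12 = 580.167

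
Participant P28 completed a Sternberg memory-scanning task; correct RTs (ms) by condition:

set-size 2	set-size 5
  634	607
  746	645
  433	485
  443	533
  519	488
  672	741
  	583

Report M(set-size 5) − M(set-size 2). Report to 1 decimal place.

M(set-size 2) = 3447/6 = 574.500
M(set-size 5) = 4082/7 = 583.143
Difference = 583.143 − 574.500 = 8.643 ms

8.6 ms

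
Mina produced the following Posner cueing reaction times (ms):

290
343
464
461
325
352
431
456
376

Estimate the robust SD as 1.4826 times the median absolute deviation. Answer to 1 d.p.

81.5 ms

Sorted: 290, 325, 343, 352, 376, 431, 456, 461, 464 → median = 376
|x − 376| sorted: 0, 24, 33, 51, 55, 80, 85, 86, 88 → MAD = 55
Robust SD ≈ 1.4826 × 55 = 81.543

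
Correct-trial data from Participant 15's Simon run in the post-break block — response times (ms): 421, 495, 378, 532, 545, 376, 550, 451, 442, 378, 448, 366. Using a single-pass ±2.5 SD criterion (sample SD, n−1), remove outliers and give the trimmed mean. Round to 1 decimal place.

n = 12, ΣRT = 5382, M = 448.500
Σ(x−M)² = 51557.00; s = √(51557.00/11) = 68.462
Cutoffs: 448.500 ± 2.5·68.462 → [277.3, 619.7]
No RTs fall outside the cutoffs; all 12 retained. Mean = 5382/12 = 448.500

448.5 ms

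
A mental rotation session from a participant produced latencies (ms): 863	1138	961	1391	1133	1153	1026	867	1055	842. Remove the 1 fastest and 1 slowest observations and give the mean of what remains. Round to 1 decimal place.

1024.5 ms

Sorted: 842, 863, 867, 961, 1026, 1055, 1133, 1138, 1153, 1391
Drop lowest 1 (842) and highest 1 (1391)
Remaining (n=8): Σ = 8196, mean = 8196/8 = 1024.500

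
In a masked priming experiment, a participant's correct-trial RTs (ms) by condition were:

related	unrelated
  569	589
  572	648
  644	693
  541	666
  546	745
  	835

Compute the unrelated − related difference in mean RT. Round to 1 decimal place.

M(related) = 2872/5 = 574.400
M(unrelated) = 4176/6 = 696.000
Difference = 696.000 − 574.400 = 121.600 ms

121.6 ms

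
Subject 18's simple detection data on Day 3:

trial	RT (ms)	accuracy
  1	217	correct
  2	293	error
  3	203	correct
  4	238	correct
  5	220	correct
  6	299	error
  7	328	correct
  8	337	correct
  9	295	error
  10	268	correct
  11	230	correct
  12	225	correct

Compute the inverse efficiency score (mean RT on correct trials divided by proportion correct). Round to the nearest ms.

Correct trials (n=9): 217, 203, 238, 220, 328, 337, 268, 230, 225
Mean correct RT = 2266/9 = 251.7778 ms
Proportion correct = 9/12
IES = 251.7778 / (9/12) = 335.704 ms

336 ms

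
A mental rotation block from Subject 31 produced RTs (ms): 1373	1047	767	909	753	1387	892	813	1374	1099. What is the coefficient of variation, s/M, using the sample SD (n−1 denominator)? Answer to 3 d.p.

n = 10, Σ = 10414, M = 1041.4000
Σ(x−M)² = 593856.400; s = √(593856.400/9) = 256.8736
CV = 256.8736 / 1041.4000 = 0.24666

0.247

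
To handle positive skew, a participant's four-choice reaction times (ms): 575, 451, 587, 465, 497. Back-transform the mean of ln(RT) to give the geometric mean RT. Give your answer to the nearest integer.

512 ms

ln(RT): 6.3544, 6.1115, 6.3750, 6.1420, 6.2086
Mean ln(RT) = 31.1915/5 = 6.23830
Geometric mean = exp(6.23830) = 511.99 ms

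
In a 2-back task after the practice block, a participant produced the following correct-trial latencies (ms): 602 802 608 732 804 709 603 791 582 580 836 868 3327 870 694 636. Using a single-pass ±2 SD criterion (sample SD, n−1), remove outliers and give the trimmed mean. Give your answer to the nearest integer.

n = 16, ΣRT = 14044, M = 877.750
Σ(x−M)² = 6561767.00; s = √(6561767.00/15) = 661.401
Cutoffs: 877.750 ± 2·661.401 → [-445.1, 2200.6]
Outside: 3327 → excluded.
Retained (n=15): Σ = 10717, mean = 10717/15 = 714.467

714 ms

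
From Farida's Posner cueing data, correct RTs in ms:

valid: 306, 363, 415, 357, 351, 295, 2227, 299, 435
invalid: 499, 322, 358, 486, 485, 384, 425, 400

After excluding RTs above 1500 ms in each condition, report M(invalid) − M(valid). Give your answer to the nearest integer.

valid: exclude 2227
M(valid) = 2821/8 = 352.625
M(invalid) = 3359/8 = 419.875
Difference = 419.875 − 352.625 = 67.250 ms

67 ms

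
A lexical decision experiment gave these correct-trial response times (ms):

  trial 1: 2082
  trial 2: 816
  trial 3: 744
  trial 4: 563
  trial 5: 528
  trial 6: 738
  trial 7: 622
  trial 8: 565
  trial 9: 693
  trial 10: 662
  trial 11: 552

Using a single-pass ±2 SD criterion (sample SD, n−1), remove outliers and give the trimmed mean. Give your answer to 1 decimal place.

n = 11, ΣRT = 8565, M = 778.636
Σ(x−M)² = 1954798.55; s = √(1954798.55/10) = 442.131
Cutoffs: 778.636 ± 2·442.131 → [-105.6, 1662.9]
Outside: 2082 → excluded.
Retained (n=10): Σ = 6483, mean = 6483/10 = 648.300

648.3 ms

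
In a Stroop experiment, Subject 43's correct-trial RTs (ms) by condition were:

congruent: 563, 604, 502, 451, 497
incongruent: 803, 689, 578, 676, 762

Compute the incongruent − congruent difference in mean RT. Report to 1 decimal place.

M(congruent) = 2617/5 = 523.400
M(incongruent) = 3508/5 = 701.600
Difference = 701.600 − 523.400 = 178.200 ms

178.2 ms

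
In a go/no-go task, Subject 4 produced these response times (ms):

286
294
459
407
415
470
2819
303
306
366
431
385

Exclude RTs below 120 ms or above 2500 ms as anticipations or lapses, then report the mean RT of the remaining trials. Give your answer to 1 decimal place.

Excluded: 2819
Retained (n=11): Σ = 4122
Mean = 4122/11 = 374.7273

374.7 ms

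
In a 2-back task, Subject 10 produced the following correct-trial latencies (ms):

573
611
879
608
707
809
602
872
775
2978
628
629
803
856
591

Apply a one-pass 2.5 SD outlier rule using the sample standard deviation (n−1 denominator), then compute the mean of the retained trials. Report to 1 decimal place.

710.2 ms

n = 15, ΣRT = 12921, M = 861.400
Σ(x−M)² = 4976883.60; s = √(4976883.60/14) = 596.231
Cutoffs: 861.400 ± 2.5·596.231 → [-629.2, 2352.0]
Outside: 2978 → excluded.
Retained (n=14): Σ = 9943, mean = 9943/14 = 710.214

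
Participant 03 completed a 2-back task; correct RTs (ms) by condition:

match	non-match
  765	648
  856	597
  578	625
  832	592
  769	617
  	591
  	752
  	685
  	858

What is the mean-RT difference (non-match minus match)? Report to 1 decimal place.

-97.2 ms

M(match) = 3800/5 = 760.000
M(non-match) = 5965/9 = 662.778
Difference = 662.778 − 760.000 = -97.222 ms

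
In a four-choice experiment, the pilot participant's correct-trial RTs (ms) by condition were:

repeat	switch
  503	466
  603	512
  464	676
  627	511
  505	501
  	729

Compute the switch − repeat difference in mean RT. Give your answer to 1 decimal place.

25.4 ms

M(repeat) = 2702/5 = 540.400
M(switch) = 3395/6 = 565.833
Difference = 565.833 − 540.400 = 25.433 ms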